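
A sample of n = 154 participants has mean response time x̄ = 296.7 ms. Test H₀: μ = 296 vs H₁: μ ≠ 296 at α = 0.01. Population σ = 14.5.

z = (x̄ - μ₀)/(σ/√n) = (296.7 - 296)/(14.5/√154) = 0.599. Critical value: ±2.576. Since |0.599| ≤ 2.576, Fail to reject H₀.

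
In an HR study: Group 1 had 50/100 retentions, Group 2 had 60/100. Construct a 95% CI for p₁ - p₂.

p̂₁ = 0.5, p̂₂ = 0.6. Difference = -0.1. CI = (-0.237, 0.037)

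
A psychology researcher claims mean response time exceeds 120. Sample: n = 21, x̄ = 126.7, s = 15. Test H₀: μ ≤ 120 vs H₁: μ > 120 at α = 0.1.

t = (126.7 - 120)/(15/√21) = 2.047, df = 20. Critical t = 1.325. Reject H₀.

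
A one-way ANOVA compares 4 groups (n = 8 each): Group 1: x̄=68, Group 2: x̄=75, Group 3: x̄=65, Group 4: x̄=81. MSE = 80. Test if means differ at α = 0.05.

Grand mean = 72.25. SS_between = 1238.0, MS_between = 412.67. F = 5.158, F_crit ≈ 2.947. Reject H₀.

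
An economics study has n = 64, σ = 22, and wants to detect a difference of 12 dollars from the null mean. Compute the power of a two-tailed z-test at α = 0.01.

SE = σ/√n = 22/√64 = 2.75. Non-centrality λ = d/SE = 12/2.75 = 4.364. Power ≈ Φ(λ - z_{α/2}) = Φ(4.364 - 2.576) = Φ(1.788) = 0.963.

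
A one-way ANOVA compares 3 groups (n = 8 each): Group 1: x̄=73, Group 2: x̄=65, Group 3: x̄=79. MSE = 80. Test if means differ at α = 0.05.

Grand mean = 72.33. SS_between = 789.33, MS_between = 394.67. F = 4.933, F_crit ≈ 3.467. Reject H₀.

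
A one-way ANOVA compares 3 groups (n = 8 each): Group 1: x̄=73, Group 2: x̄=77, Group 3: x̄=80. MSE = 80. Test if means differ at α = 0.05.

Grand mean = 76.67. SS_between = 197.33, MS_between = 98.67. F = 1.233, F_crit ≈ 3.467. Fail to reject H₀.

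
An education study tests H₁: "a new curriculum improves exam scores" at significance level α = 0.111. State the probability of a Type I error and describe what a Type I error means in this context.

P(Type I error) = α = 0.111. A Type I error is rejecting H₀ when H₀ is actually true (false positive) — here, concluding that a new curriculum improves exam scores when in fact this is not the case. Consequence: adopting a curriculum that gives no real benefit — disruption for nothing.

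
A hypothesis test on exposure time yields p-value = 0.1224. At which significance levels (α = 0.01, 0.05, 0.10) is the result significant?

p = 0.1224. Not significant at any of the given levels.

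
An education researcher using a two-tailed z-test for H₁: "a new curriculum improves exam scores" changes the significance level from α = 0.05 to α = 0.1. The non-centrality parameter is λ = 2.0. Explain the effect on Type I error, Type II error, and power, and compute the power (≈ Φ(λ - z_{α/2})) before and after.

Increasing α from 0.05 to 0.1:
• Type I error rate increases (α is the Type I rate by definition).
• Critical value moves from z_{α/2} = 1.96 to 1.645, so power = Φ(λ - z_{α/2}) goes from Φ(2.0 - 1.96) = 0.516 to Φ(2.0 - 1.645) = 0.639.
• Type II error rate β = 1 - power therefore decreases (0.484 → 0.361).
Appropriate when false negatives are costly — here, keeping the old curriculum when the new one would have helped students.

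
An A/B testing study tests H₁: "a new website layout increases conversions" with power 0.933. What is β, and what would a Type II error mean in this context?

β = 1 - power = 1 - 0.933 = 0.067. A Type II error is failing to reject H₀ when H₀ is false (false negative) — here, failing to conclude that a new website layout increases conversions when in fact it is true. Consequence: discarding a layout that would have improved conversions — lost revenue.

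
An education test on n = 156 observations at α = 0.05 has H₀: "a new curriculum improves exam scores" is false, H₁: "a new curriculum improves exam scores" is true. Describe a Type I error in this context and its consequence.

Type I error: rejecting H₀ when it is true — concluding that a new curriculum improves exam scores when in fact it is not. Consequence: adopting a curriculum that gives no real benefit — disruption for nothing.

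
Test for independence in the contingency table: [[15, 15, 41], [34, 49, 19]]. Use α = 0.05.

χ² = 28.869. df = 2, critical = 5.991. Reject H₀. Variables are dependent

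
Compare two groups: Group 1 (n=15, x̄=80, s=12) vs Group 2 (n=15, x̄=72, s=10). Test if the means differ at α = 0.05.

Pooled sp = 11.05. t = 1.984, df = 28. Critical t = ±2.048. Fail to reject H₀.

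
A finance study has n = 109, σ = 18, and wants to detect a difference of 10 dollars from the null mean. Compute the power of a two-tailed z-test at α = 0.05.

SE = σ/√n = 18/√109 = 1.724. Non-centrality λ = d/SE = 10/1.724 = 5.8. Power ≈ Φ(λ - z_{α/2}) = Φ(5.8 - 1.96) = Φ(3.84) = 1.0.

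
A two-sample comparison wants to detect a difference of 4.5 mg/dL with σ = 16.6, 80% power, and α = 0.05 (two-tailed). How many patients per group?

n per group = 2(z_α/2 + z_β)²σ²/d² = 2×(1.96 + 0.84)²×16.6²/4.5² = 213.4 → n = 214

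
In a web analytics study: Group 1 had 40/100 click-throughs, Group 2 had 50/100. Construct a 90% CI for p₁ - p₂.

p̂₁ = 0.4, p̂₂ = 0.5. Difference = -0.1. CI = (-0.215, 0.015)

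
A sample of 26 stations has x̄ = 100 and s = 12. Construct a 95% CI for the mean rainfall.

CI = x̄ ± t*(s/√n) = 100 ± 2.06(12/√26) = (95.15, 104.85)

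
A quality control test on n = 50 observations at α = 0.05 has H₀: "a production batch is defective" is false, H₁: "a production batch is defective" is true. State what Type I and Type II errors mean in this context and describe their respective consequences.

Type I (false positive): concluding that a production batch is defective when it is not — scrapping a good batch — wasted material and cost for no reason. Type II (false negative): failing to conclude that a production batch is defective when it is — shipping a defective batch — faulty products reach customers. Which is costlier depends on domain priorities and is a judgement call rather than a statistical fact.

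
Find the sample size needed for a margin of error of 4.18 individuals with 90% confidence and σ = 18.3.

n = (z*σ/E)² = (1.645×18.3/4.18)² = 51.9 → n = 52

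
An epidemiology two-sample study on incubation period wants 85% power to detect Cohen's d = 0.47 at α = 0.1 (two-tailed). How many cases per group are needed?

z_{α/2} = 1.645, z_β = Φ⁻¹(0.85) = 1.036. For small effect (d = 0.47): n per group = 2(z_{α/2} + z_β)²/d² = 2(1.645 + 1.036)²/0.47² = 65.1 → 66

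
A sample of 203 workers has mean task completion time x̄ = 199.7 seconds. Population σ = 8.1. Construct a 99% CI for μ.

CI = x̄ ± z*(σ/√n) = 199.7 ± 2.576(8.1/√203) = 199.7 ± 1.46 = (198.24, 201.16)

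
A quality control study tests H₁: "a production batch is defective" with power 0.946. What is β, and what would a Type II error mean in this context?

β = 1 - power = 1 - 0.946 = 0.054. A Type II error is failing to reject H₀ when H₀ is false (false negative) — here, failing to conclude that a production batch is defective when in fact it is true. Consequence: shipping a defective batch — faulty products reach customers.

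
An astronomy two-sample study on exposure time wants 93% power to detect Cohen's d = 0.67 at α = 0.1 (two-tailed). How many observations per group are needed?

z_{α/2} = 1.645, z_β = Φ⁻¹(0.93) = 1.476. For medium effect (d = 0.67): n per group = 2(z_{α/2} + z_β)²/d² = 2(1.645 + 1.476)²/0.67² = 43.4 → 44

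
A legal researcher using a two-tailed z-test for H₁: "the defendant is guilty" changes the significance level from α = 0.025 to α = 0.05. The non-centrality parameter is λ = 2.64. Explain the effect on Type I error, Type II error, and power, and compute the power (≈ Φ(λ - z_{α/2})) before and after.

Increasing α from 0.025 to 0.05:
• Type I error rate increases (α is the Type I rate by definition).
• Critical value moves from z_{α/2} = 2.241 to 1.96, so power = Φ(λ - z_{α/2}) goes from Φ(2.64 - 2.241) = 0.655 to Φ(2.64 - 1.96) = 0.752.
• Type II error rate β = 1 - power therefore decreases (0.345 → 0.248).
Appropriate when false negatives are costly — here, acquitting a guilty person.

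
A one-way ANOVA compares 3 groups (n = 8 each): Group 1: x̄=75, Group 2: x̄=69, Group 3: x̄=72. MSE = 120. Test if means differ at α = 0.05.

Grand mean = 72.0. SS_between = 144.0, MS_between = 72.0. F = 0.6, F_crit ≈ 3.467. Fail to reject H₀.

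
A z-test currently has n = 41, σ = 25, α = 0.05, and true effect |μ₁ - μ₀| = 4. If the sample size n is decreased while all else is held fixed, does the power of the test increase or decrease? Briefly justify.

Power decreases: a smaller n inflates the standard error σ/√n, pulling the sampling distribution under H₁ back toward the critical value.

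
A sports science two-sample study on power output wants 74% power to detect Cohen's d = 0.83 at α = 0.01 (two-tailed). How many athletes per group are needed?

z_{α/2} = 2.576, z_β = Φ⁻¹(0.74) = 0.643. For large effect (d = 0.83): n per group = 2(z_{α/2} + z_β)²/d² = 2(2.576 + 0.643)²/0.83² = 30.1 → 31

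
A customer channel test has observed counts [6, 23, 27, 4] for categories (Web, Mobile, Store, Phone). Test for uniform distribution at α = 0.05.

Expected = 15 each. χ² = Σ(O-E)²/E = 27.333. df = 3, critical value = 7.815. Reject H₀.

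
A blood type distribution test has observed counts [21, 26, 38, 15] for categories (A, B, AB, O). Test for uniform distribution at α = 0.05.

Expected = 25 each. χ² = Σ(O-E)²/E = 11.44. df = 3, critical value = 7.815. Reject H₀.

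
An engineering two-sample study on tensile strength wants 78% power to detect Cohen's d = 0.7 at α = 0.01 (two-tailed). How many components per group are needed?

z_{α/2} = 2.576, z_β = Φ⁻¹(0.78) = 0.772. For medium effect (d = 0.7): n per group = 2(z_{α/2} + z_β)²/d² = 2(2.576 + 0.772)²/0.7² = 45.8 → 46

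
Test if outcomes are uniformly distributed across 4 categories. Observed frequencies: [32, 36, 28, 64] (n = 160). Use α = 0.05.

Expected = 40 each. χ² = Σ(O-E)²/E = 20.0. df = 3, critical value = 7.815. Reject H₀.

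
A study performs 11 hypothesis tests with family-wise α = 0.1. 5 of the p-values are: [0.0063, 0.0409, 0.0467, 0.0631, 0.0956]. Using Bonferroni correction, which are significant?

Bonferroni α = 0.1/11 = 0.00909. Significant p-values: [0.0063]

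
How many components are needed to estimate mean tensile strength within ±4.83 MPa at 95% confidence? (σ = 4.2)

n = (z*σ/E)² = (1.96×4.2/4.83)² = 2.9 → n = 3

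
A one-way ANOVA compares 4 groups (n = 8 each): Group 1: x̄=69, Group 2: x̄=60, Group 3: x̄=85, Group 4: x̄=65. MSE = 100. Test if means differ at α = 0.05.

Grand mean = 69.75. SS_between = 2806.0, MS_between = 935.33. F = 9.353, F_crit ≈ 2.947. Reject H₀.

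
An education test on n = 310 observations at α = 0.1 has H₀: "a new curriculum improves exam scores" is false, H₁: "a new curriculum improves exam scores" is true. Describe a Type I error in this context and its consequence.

Type I error: rejecting H₀ when it is true — concluding that a new curriculum improves exam scores when in fact it is not. Consequence: adopting a curriculum that gives no real benefit — disruption for nothing.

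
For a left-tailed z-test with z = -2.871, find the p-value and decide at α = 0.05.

p = P(Z < -2.871) = Φ(-2.871) ≈ 0.002. Since p < 0.05, reject H₀ (significant) at α = 0.05.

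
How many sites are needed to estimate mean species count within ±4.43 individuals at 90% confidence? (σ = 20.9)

n = (z*σ/E)² = (1.645×20.9/4.43)² = 60.2 → n = 61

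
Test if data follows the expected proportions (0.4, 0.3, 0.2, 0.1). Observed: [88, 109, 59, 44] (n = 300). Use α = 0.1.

Expected: [120.0, 90.0, 60.0, 30.0]. χ² = 19.094. df = 3, critical = 6.251. Reject H₀.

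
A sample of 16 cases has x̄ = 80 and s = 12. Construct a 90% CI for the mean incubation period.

CI = x̄ ± t*(s/√n) = 80 ± 1.753(12/√16) = (74.74, 85.26)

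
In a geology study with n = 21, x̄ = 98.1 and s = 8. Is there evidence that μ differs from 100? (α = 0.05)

t = (x̄ - μ₀)/(s/√n) = (98.1 - 100)/(8/√21) = -1.088. df = 20, critical t = ±2.086. Fail to reject H₀.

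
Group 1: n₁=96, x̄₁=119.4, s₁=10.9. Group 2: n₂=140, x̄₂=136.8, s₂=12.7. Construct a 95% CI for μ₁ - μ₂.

Difference = -17.4. SE = √(10.9²/96 + 12.7²/140) = 1.546. CI = (-20.43, -14.37)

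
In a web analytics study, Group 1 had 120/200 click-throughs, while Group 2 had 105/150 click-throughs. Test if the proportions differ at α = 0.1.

p̂₁ = 0.6, p̂₂ = 0.7, pooled p̂ = 0.643. z = -1.932. Critical: ±1.645. Reject H₀.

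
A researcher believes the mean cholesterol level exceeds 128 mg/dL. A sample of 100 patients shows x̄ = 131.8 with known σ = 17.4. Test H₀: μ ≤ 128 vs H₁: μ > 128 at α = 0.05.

z = 2.184. Critical value: 1.645. Reject H₀.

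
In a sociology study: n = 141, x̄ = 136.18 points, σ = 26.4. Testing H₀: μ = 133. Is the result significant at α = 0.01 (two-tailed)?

z = (136.18 - 133)/(26.4/√141) = 1.43. Since |z| ≤ 2.576, not significant at α = 0.01.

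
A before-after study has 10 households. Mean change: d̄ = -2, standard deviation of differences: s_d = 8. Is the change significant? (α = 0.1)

t = d̄/(s_d/√n) = -2/(8/√10) = -0.791. df = 9, critical t = ±1.833. Fail to reject H₀.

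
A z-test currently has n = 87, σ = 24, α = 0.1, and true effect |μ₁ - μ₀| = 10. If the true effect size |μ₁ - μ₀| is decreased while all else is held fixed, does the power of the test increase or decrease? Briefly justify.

Power decreases: a smaller true effect decreases the non-centrality λ = |μ₁ - μ₀|/(σ/√n).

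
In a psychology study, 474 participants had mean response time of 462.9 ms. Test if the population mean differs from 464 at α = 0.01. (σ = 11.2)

z = (x̄ - μ₀)/(σ/√n) = (462.9 - 464)/(11.2/√474) = -2.138. Critical value: ±2.576. Since |-2.138| ≤ 2.576, Fail to reject H₀.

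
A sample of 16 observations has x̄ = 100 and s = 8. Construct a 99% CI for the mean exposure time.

CI = x̄ ± t*(s/√n) = 100 ± 2.947(8/√16) = (94.11, 105.89)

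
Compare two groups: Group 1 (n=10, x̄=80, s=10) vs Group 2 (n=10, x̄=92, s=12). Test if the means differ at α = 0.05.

Pooled sp = 11.05. t = -2.429, df = 18. Critical t = ±2.101. Reject H₀.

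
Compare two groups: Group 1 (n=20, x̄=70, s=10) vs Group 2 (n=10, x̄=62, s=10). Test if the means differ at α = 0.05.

Pooled sp = 10.0. t = 2.066, df = 28. Critical t = ±2.048. Reject H₀.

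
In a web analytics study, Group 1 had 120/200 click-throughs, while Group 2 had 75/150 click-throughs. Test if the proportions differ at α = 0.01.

p̂₁ = 0.6, p̂₂ = 0.5, pooled p̂ = 0.557. z = 1.864. Critical: ±2.576. Fail to reject H₀.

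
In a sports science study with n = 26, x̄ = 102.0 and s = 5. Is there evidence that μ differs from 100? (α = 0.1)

t = (x̄ - μ₀)/(s/√n) = (102.0 - 100)/(5/√26) = 2.04. df = 25, critical t = ±1.708. Reject H₀.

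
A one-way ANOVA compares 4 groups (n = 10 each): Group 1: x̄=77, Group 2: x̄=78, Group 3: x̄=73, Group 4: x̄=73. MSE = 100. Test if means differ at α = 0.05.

Grand mean = 75.25. SS_between = 207.5, MS_between = 69.17. F = 0.692, F_crit ≈ 2.866. Fail to reject H₀.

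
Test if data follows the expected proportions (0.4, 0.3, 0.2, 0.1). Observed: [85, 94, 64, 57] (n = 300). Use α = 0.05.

Expected: [120.0, 90.0, 60.0, 30.0]. χ² = 34.953. df = 3, critical = 7.815. Reject H₀.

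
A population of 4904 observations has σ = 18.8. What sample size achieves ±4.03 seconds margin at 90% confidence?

Without FPC: n₀ = (1.645×18.8/4.03)² = 58.889. With FPC: n = n₀N/(n₀+N-1) = 58.2 → n = 59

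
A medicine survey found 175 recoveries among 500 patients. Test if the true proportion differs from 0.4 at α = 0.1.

p̂ = 0.35, p₀ = 0.4. z = (p̂ - p₀)/√(p₀(1-p₀)/n) = -2.282. Critical: ±1.645. Reject H₀.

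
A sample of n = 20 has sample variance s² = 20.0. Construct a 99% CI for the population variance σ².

df = 19. χ²_{0.005} = 38.582, χ²_{0.995} = 6.844. CI for σ² = ((n-1)s²/χ²_{α/2}, (n-1)s²/χ²_{1-α/2}) = (19·20.0/38.582, 19·20.0/6.844) = (9.85, 55.52)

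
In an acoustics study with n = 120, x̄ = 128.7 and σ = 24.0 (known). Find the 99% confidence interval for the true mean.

CI = x̄ ± z*(σ/√n) = 128.7 ± 2.576(24.0/√120) = 128.7 ± 5.64 = (123.06, 134.34)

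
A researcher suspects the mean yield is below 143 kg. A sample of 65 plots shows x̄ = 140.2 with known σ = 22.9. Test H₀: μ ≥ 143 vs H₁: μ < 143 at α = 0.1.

z = -0.986. Critical value: -1.28. Fail to reject H₀.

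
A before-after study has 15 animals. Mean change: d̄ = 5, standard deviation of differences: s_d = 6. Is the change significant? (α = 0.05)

t = d̄/(s_d/√n) = 5/(6/√15) = 3.227. df = 14, critical t = ±2.145. Reject H₀.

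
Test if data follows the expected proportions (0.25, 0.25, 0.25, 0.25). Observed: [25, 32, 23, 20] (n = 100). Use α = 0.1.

Expected: [25.0, 25.0, 25.0, 25.0]. χ² = 3.12. df = 3, critical = 6.251. Fail to reject H₀.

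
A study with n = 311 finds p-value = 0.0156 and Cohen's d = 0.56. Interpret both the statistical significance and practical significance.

Statistically significant (p = 0.0156 < 0.05). Cohen's d = 0.56 indicates a medium effect size. Both statistical and practical significance should be considered.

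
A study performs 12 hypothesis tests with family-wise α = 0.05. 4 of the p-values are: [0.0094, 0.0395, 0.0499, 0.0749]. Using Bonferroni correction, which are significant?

Bonferroni α = 0.05/12 = 0.00417. None of the given p-values are significant.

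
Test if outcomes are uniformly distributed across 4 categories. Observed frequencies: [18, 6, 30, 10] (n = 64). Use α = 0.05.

Expected = 16 each. χ² = Σ(O-E)²/E = 21.0. df = 3, critical value = 7.815. Reject H₀.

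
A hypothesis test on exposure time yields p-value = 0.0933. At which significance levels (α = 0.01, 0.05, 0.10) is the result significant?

p = 0.0933. Significant at: α = 0.1.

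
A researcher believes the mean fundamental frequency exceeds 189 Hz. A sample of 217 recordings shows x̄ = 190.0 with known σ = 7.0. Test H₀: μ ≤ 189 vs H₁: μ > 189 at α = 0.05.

z = 2.104. Critical value: 1.645. Reject H₀.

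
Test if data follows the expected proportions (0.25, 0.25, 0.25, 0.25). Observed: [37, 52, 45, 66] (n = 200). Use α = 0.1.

Expected: [50.0, 50.0, 50.0, 50.0]. χ² = 9.08. df = 3, critical = 6.251. Reject H₀.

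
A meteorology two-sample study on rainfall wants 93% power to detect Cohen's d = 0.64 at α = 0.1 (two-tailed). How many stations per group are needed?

z_{α/2} = 1.645, z_β = Φ⁻¹(0.93) = 1.476. For medium effect (d = 0.64): n per group = 2(z_{α/2} + z_β)²/d² = 2(1.645 + 1.476)²/0.64² = 47.6 → 48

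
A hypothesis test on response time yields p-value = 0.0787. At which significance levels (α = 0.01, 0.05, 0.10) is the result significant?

p = 0.0787. Significant at: α = 0.1.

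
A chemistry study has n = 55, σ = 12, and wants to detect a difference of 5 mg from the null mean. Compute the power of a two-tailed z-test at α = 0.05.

SE = σ/√n = 12/√55 = 1.618. Non-centrality λ = d/SE = 5/1.618 = 3.09. Power ≈ Φ(λ - z_{α/2}) = Φ(3.09 - 1.96) = Φ(1.13) = 0.871.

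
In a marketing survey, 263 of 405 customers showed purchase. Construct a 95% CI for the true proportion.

p̂ = 0.649. CI = p̂ ± z*√(p̂(1-p̂)/n) = (0.603, 0.696)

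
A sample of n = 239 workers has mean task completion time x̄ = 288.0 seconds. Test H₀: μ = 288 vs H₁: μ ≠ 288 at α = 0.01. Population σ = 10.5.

z = (x̄ - μ₀)/(σ/√n) = (288.0 - 288)/(10.5/√239) = 0.0. Critical value: ±2.576. Since |0.0| ≤ 2.576, Fail to reject H₀.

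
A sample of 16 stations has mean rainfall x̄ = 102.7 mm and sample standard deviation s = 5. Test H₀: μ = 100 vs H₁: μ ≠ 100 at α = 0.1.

t = (x̄ - μ₀)/(s/√n) = (102.7 - 100)/(5/√16) = 2.16. df = 15, critical t = ±1.753. Reject H₀.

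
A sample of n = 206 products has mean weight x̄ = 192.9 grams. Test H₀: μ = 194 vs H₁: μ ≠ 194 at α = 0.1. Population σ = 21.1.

z = (x̄ - μ₀)/(σ/√n) = (192.9 - 194)/(21.1/√206) = -0.748. Critical value: ±1.645. Since |-0.748| ≤ 1.645, Fail to reject H₀.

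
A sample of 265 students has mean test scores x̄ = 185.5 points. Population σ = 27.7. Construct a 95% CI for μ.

CI = x̄ ± z*(σ/√n) = 185.5 ± 1.96(27.7/√265) = 185.5 ± 3.34 = (182.16, 188.84)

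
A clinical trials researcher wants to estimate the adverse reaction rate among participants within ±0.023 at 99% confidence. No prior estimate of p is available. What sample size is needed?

Conservative approach: use p = 0.5 (maximizes p(1-p) = 0.25). n = z²(0.25)/E² = 2.576²×0.25/0.023² = 3136.0 → n = 3136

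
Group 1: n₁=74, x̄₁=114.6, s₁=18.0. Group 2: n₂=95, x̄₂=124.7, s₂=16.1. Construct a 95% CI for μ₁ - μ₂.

Difference = -10.1. SE = √(18.0²/74 + 16.1²/95) = 2.666. CI = (-15.33, -4.87)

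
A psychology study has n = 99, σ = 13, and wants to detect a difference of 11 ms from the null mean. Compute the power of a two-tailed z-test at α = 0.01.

SE = σ/√n = 13/√99 = 1.307. Non-centrality λ = d/SE = 11/1.307 = 8.419. Power ≈ Φ(λ - z_{α/2}) = Φ(8.419 - 2.576) = Φ(5.843) = 1.0.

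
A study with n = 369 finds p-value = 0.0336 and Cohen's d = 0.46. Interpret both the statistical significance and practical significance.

Statistically significant (p = 0.0336 < 0.05). Cohen's d = 0.46 indicates a small effect size. Both statistical and practical significance should be considered.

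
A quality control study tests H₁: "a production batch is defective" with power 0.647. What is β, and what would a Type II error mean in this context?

β = 1 - power = 1 - 0.647 = 0.353. A Type II error is failing to reject H₀ when H₀ is false (false negative) — here, failing to conclude that a production batch is defective when in fact it is true. Consequence: shipping a defective batch — faulty products reach customers.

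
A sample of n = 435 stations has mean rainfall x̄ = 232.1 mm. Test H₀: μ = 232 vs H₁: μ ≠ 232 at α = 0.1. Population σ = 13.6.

z = (x̄ - μ₀)/(σ/√n) = (232.1 - 232)/(13.6/√435) = 0.153. Critical value: ±1.645. Since |0.153| ≤ 1.645, Fail to reject H₀.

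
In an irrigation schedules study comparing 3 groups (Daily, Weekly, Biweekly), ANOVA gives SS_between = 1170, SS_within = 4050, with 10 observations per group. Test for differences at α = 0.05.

df_between = 2, df_within = 27. F = MS_between/MS_within = 585.0/150.0 = 3.9. F_crit ≈ 3.354. Reject H₀. At least one mean differs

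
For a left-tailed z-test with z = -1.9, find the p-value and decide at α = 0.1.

p = P(Z < -1.9) = Φ(-1.9) ≈ 0.0287. Since p < 0.1, reject H₀ (significant) at α = 0.1.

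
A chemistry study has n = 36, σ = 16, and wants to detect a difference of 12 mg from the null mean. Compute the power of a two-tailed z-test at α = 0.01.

SE = σ/√n = 16/√36 = 2.667. Non-centrality λ = d/SE = 12/2.667 = 4.5. Power ≈ Φ(λ - z_{α/2}) = Φ(4.5 - 2.576) = Φ(1.924) = 0.973.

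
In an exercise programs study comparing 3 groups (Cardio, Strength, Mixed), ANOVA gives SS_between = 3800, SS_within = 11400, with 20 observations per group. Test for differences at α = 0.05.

df_between = 2, df_within = 57. F = MS_between/MS_within = 1900.0/200.0 = 9.5. F_crit ≈ 3.159. Reject H₀. At least one mean differs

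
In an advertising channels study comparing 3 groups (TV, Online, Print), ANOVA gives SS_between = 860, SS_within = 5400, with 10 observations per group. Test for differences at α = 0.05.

df_between = 2, df_within = 27. F = MS_between/MS_within = 430.0/200.0 = 2.15. F_crit ≈ 3.354. Fail to reject H₀.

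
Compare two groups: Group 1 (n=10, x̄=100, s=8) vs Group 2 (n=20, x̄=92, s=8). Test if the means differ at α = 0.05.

Pooled sp = 8.0. t = 2.582, df = 28. Critical t = ±2.048. Reject H₀.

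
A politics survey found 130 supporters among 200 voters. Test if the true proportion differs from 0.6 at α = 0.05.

p̂ = 0.65, p₀ = 0.6. z = (p̂ - p₀)/√(p₀(1-p₀)/n) = 1.443. Critical: ±1.96. Fail to reject H₀.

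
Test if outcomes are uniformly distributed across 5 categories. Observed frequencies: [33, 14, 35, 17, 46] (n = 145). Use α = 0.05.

Expected = 29 each. χ² = Σ(O-E)²/E = 24.483. df = 4, critical value = 9.488. Reject H₀.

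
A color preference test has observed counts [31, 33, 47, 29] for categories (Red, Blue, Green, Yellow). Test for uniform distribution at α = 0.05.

Expected = 35 each. χ² = Σ(O-E)²/E = 5.714. df = 3, critical value = 7.815. Fail to reject H₀.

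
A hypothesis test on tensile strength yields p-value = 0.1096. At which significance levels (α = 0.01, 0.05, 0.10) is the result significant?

p = 0.1096. Not significant at any of the given levels.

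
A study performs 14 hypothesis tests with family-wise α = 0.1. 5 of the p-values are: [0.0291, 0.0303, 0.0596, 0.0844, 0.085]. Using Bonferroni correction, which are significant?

Bonferroni α = 0.1/14 = 0.00714. None of the given p-values are significant.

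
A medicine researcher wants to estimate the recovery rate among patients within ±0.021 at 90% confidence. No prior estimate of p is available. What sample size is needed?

Conservative approach: use p = 0.5 (maximizes p(1-p) = 0.25). n = z²(0.25)/E² = 1.645²×0.25/0.021² = 1534.03 → n = 1535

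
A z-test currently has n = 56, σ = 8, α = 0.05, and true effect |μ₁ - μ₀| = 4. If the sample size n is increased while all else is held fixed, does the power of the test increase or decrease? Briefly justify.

Power increases: a larger n shrinks the standard error σ/√n, moving the sampling distribution under H₁ further from the critical value.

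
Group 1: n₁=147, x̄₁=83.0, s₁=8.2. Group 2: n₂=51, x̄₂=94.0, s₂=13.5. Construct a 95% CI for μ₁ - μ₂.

Difference = -11.0. SE = √(8.2²/147 + 13.5²/51) = 2.008. CI = (-14.94, -7.06)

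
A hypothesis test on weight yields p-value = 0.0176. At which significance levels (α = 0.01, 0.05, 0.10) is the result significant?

p = 0.0176. Significant at: α = 0.05, 0.1.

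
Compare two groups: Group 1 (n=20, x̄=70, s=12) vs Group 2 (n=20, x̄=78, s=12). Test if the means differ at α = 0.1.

Pooled sp = 12.0. t = -2.108, df = 38. Critical t = ±1.686. Reject H₀.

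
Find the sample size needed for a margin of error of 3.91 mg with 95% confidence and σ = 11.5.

n = (z*σ/E)² = (1.96×11.5/3.91)² = 33.2 → n = 34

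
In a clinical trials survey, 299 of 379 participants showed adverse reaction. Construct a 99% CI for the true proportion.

p̂ = 0.789. CI = p̂ ± z*√(p̂(1-p̂)/n) = (0.735, 0.843)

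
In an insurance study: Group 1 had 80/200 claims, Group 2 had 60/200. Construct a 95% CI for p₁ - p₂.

p̂₁ = 0.4, p̂₂ = 0.3. Difference = 0.1. CI = (0.007, 0.193)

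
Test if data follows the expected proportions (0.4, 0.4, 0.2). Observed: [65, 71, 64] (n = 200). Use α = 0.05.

Expected: [80.0, 80.0, 40.0]. χ² = 18.225. df = 2, critical = 5.991. Reject H₀.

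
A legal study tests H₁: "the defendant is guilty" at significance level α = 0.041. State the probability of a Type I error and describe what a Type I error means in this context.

P(Type I error) = α = 0.041. A Type I error is rejecting H₀ when H₀ is actually true (false positive) — here, concluding that the defendant is guilty when in fact this is not the case. Consequence: convicting an innocent person.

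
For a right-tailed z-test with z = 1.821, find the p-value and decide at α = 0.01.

p = P(Z > 1.821) = 1 - Φ(1.821) ≈ 0.0343. Since p ≥ 0.01, fail to reject H₀ (not significant) at α = 0.01.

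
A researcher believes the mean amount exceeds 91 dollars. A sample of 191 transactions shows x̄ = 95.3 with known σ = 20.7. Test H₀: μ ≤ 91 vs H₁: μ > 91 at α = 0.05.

z = 2.871. Critical value: 1.645. Reject H₀.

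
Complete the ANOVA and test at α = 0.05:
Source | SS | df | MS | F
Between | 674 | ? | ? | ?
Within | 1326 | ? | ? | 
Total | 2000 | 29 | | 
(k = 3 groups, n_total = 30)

df_between = 2, df_within = 27. MS_between = 337.0, MS_within = 49.11. F = 6.862, F_crit ≈ 3.354. Reject H₀.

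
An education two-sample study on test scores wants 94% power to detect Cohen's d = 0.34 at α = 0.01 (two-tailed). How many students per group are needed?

z_{α/2} = 2.576, z_β = Φ⁻¹(0.94) = 1.555. For small effect (d = 0.34): n per group = 2(z_{α/2} + z_β)²/d² = 2(2.576 + 1.555)²/0.34² = 295.2 → 296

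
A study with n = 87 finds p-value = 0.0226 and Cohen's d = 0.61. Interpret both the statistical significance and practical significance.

Statistically significant (p = 0.0226 < 0.05). Cohen's d = 0.61 indicates a medium effect size. Both statistical and practical significance should be considered.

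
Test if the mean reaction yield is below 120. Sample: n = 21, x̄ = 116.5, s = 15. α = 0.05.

t = (116.5 - 120)/(15/√21) = -1.069, df = 20. Critical t = -1.725. Fail to reject H₀.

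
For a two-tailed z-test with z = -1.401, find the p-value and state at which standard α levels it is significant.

p = 2·P(Z > |-1.401|) = 2·(1 - Φ(1.401)) ≈ 0.1612. Not significant at any standard level.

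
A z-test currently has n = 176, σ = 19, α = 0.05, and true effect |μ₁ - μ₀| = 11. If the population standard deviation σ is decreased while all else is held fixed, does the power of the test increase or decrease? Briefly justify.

Power increases: a smaller σ shrinks the standard error σ/√n, moving the sampling distribution under H₁ further from the critical value.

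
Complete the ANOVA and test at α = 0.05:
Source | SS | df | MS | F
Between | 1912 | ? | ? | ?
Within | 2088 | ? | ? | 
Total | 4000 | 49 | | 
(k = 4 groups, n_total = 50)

df_between = 3, df_within = 46. MS_between = 637.33, MS_within = 45.39. F = 14.041, F_crit ≈ 2.807. Reject H₀.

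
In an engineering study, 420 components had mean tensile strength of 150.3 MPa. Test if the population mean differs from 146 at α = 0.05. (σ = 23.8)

z = (x̄ - μ₀)/(σ/√n) = (150.3 - 146)/(23.8/√420) = 3.703. Critical value: ±1.96. Since |3.703| > 1.96, Reject H₀.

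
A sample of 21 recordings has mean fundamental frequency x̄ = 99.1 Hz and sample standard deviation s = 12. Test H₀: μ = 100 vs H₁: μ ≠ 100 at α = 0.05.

t = (x̄ - μ₀)/(s/√n) = (99.1 - 100)/(12/√21) = -0.344. df = 20, critical t = ±2.086. Fail to reject H₀.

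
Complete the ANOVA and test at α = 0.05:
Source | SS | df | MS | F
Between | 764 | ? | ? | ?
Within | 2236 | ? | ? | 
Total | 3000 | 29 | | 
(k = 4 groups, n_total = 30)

df_between = 3, df_within = 26. MS_between = 254.67, MS_within = 86.0. F = 2.961, F_crit ≈ 2.975. Fail to reject H₀.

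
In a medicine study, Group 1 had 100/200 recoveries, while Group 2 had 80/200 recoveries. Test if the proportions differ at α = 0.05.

p̂₁ = 0.5, p̂₂ = 0.4, pooled p̂ = 0.45. z = 2.01. Critical: ±1.96. Reject H₀.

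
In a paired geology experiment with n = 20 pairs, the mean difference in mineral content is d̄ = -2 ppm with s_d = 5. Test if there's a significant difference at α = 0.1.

t = d̄/(s_d/√n) = -2/(5/√20) = -1.789. df = 19, critical t = ±1.729. Reject H₀.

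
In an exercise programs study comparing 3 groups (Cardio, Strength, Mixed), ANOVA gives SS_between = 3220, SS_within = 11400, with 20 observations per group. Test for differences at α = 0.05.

df_between = 2, df_within = 57. F = MS_between/MS_within = 1610.0/200.0 = 8.05. F_crit ≈ 3.159. Reject H₀. At least one mean differs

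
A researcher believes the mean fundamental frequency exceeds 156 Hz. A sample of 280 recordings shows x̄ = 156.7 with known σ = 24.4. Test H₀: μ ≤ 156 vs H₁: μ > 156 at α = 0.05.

z = 0.48. Critical value: 1.645. Fail to reject H₀.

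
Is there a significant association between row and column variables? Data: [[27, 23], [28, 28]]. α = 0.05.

χ² = 0.169. df = 1, critical = 3.841. Fail to reject H₀. No evidence of dependence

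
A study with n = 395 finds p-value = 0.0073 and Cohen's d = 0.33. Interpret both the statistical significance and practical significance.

Statistically significant (p = 0.0073 < 0.05). Cohen's d = 0.33 indicates a small effect size. Both statistical and practical significance should be considered.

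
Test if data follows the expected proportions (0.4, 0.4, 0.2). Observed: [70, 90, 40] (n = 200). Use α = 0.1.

Expected: [80.0, 80.0, 40.0]. χ² = 2.5. df = 2, critical = 4.605. Fail to reject H₀.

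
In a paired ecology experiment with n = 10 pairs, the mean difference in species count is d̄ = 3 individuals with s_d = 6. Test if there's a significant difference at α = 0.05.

t = d̄/(s_d/√n) = 3/(6/√10) = 1.581. df = 9, critical t = ±2.262. Fail to reject H₀.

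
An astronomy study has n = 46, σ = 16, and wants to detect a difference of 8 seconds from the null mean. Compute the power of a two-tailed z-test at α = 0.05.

SE = σ/√n = 16/√46 = 2.359. Non-centrality λ = d/SE = 8/2.359 = 3.391. Power ≈ Φ(λ - z_{α/2}) = Φ(3.391 - 1.96) = Φ(1.431) = 0.924.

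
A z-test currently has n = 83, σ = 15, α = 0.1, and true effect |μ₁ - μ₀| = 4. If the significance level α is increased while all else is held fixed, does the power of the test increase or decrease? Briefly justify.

Power increases: a larger α lowers the critical value, so more of the H₁ sampling distribution falls in the rejection region.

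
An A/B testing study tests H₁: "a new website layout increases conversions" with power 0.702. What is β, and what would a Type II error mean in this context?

β = 1 - power = 1 - 0.702 = 0.298. A Type II error is failing to reject H₀ when H₀ is false (false negative) — here, failing to conclude that a new website layout increases conversions when in fact it is true. Consequence: discarding a layout that would have improved conversions — lost revenue.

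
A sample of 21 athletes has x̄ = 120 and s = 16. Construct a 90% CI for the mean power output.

CI = x̄ ± t*(s/√n) = 120 ± 1.725(16/√21) = (113.98, 126.02)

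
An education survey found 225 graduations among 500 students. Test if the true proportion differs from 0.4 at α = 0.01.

p̂ = 0.45, p₀ = 0.4. z = (p̂ - p₀)/√(p₀(1-p₀)/n) = 2.282. Critical: ±2.576. Fail to reject H₀.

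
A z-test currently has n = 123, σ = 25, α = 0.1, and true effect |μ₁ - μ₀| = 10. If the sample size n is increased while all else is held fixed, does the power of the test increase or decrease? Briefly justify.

Power increases: a larger n shrinks the standard error σ/√n, moving the sampling distribution under H₁ further from the critical value.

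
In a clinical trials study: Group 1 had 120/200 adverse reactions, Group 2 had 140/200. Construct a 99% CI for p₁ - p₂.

p̂₁ = 0.6, p̂₂ = 0.7. Difference = -0.1. CI = (-0.222, 0.022)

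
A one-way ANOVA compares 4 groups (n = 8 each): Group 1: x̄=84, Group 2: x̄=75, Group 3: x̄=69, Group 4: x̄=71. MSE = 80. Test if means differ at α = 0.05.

Grand mean = 74.75. SS_between = 1062.0, MS_between = 354.0. F = 4.425, F_crit ≈ 2.947. Reject H₀.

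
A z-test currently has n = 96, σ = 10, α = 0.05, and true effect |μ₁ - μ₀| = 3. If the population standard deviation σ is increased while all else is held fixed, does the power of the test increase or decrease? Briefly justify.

Power decreases: a larger σ inflates the standard error σ/√n, pulling the sampling distribution under H₁ back toward the critical value.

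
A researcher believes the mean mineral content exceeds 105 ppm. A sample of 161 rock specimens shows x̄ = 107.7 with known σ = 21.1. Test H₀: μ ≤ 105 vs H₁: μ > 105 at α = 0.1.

z = 1.624. Critical value: 1.28. Reject H₀.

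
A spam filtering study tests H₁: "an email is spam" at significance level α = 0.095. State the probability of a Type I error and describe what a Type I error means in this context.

P(Type I error) = α = 0.095. A Type I error is rejecting H₀ when H₀ is actually true (false positive) — here, concluding that an email is spam when in fact this is not the case. Consequence: a legitimate email is sent to the spam folder and the user misses it.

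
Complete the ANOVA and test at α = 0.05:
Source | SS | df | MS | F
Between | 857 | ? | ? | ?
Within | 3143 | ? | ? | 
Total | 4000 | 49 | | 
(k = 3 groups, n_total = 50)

df_between = 2, df_within = 47. MS_between = 428.5, MS_within = 66.87. F = 6.408, F_crit ≈ 3.195. Reject H₀.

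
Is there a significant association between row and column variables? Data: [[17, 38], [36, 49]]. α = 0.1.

χ² = 1.859. df = 1, critical = 2.706. Fail to reject H₀. No evidence of dependence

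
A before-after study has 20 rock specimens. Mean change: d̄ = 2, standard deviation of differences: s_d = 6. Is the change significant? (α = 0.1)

t = d̄/(s_d/√n) = 2/(6/√20) = 1.491. df = 19, critical t = ±1.729. Fail to reject H₀.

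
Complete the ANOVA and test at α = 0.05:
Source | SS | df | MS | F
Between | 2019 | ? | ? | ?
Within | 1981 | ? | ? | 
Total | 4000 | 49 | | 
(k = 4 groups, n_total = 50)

df_between = 3, df_within = 46. MS_between = 673.0, MS_within = 43.07. F = 15.627, F_crit ≈ 2.807. Reject H₀.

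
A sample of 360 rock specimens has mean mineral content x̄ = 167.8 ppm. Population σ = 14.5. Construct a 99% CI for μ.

CI = x̄ ± z*(σ/√n) = 167.8 ± 2.576(14.5/√360) = 167.8 ± 1.97 = (165.83, 169.77)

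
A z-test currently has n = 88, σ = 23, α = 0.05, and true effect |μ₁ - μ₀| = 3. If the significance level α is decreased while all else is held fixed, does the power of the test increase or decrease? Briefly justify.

Power decreases: a smaller α raises the critical value, so less of the H₁ sampling distribution falls in the rejection region.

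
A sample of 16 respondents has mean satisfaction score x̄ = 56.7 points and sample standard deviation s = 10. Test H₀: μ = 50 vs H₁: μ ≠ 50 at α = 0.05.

t = (x̄ - μ₀)/(s/√n) = (56.7 - 50)/(10/√16) = 2.68. df = 15, critical t = ±2.131. Reject H₀.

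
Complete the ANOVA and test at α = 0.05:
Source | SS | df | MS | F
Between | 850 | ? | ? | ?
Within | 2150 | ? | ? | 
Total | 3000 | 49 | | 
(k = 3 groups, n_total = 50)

df_between = 2, df_within = 47. MS_between = 425.0, MS_within = 45.74. F = 9.291, F_crit ≈ 3.195. Reject H₀.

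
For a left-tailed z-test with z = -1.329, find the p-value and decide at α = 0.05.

p = P(Z < -1.329) = Φ(-1.329) ≈ 0.0919. Since p ≥ 0.05, fail to reject H₀ (not significant) at α = 0.05.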